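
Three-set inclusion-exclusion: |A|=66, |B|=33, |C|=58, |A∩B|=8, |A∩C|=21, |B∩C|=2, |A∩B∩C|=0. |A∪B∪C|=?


|A∪B∪C| = |A|+|B|+|C| - |A∩B|-|A∩C|-|B∩C| + |A∩B∩C|
= 66+33+58 - 8-21-2 + 0
= 157 - 31 + 0
= 126

|A ∪ B ∪ C| = 126


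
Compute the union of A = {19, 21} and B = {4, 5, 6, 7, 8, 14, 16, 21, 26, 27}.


A ∪ B = all elements in A or B (or both)
A = {19, 21}
B = {4, 5, 6, 7, 8, 14, 16, 21, 26, 27}
A ∪ B = {4, 5, 6, 7, 8, 14, 16, 19, 21, 26, 27}

A ∪ B = {4, 5, 6, 7, 8, 14, 16, 19, 21, 26, 27}


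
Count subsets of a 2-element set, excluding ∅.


Total subsets = 2^n = 2^2 = 4
Non-empty subsets exclude the empty set: 2^n - 1
= 4 - 1
= 3

Number of non-empty subsets = 3


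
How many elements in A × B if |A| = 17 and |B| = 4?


|A × B| = |A| × |B|
= 17 × 4
= 68

|A × B| = 68


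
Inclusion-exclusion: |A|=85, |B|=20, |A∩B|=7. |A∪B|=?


|A ∪ B| = |A| + |B| - |A ∩ B|
= 85 + 20 - 7
= 98

|A ∪ B| = 98


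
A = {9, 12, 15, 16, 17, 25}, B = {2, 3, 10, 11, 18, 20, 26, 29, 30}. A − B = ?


A \ B = elements in A but not in B
A = {9, 12, 15, 16, 17, 25}
B = {2, 3, 10, 11, 18, 20, 26, 29, 30}
Remove from A any elements in B
A \ B = {9, 12, 15, 16, 17, 25}

A \ B = {9, 12, 15, 16, 17, 25}


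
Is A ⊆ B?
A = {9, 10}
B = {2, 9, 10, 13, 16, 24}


A ⊆ B means every element of A is in B.
All elements of A are in B.
So A ⊆ B.

Yes, A ⊆ B


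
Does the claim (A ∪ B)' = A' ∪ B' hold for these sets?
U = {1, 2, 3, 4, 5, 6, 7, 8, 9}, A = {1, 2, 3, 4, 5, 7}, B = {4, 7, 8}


LHS: A ∪ B = {1, 2, 3, 4, 5, 7, 8}
(A ∪ B)' = U \ (A ∪ B) = {6, 9}
A' = {6, 8, 9}, B' = {1, 2, 3, 5, 6, 9}
Claimed RHS: A' ∪ B' = {1, 2, 3, 5, 6, 8, 9}
Identity is INVALID: LHS = {6, 9} but the RHS claimed here equals {1, 2, 3, 5, 6, 8, 9}. The correct form is (A ∪ B)' = A' ∩ B'.

Identity is invalid: (A ∪ B)' = {6, 9} but A' ∪ B' = {1, 2, 3, 5, 6, 8, 9}. The correct De Morgan law is (A ∪ B)' = A' ∩ B'.


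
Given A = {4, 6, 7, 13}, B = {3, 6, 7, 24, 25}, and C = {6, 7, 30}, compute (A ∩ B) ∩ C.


A ∩ B = {6, 7}
(A ∩ B) ∩ C = {6, 7}

A ∩ B ∩ C = {6, 7}


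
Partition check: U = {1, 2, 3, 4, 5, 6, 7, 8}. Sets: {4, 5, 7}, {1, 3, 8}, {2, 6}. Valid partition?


A partition requires: (1) non-empty parts, (2) pairwise disjoint, (3) union = U
Parts: {4, 5, 7}, {1, 3, 8}, {2, 6}
Union of parts: {1, 2, 3, 4, 5, 6, 7, 8}
U = {1, 2, 3, 4, 5, 6, 7, 8}
All non-empty? True
Pairwise disjoint? True
Covers U? True

Yes, valid partition


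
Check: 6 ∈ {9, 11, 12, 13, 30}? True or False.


A = {9, 11, 12, 13, 30}
Checking if 6 is in A
6 is not in A → False

6 ∉ A


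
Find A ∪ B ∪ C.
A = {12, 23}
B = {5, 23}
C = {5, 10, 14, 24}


A ∪ B = {5, 12, 23}
(A ∪ B) ∪ C = {5, 10, 12, 14, 23, 24}

A ∪ B ∪ C = {5, 10, 12, 14, 23, 24}


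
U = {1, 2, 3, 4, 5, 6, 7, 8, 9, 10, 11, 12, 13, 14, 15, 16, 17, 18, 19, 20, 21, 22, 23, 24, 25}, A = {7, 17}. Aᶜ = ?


Aᶜ = U \ A = elements in U but not in A
U = {1, 2, 3, 4, 5, 6, 7, 8, 9, 10, 11, 12, 13, 14, 15, 16, 17, 18, 19, 20, 21, 22, 23, 24, 25}
A = {7, 17}
Aᶜ = {1, 2, 3, 4, 5, 6, 8, 9, 10, 11, 12, 13, 14, 15, 16, 18, 19, 20, 21, 22, 23, 24, 25}

Aᶜ = {1, 2, 3, 4, 5, 6, 8, 9, 10, 11, 12, 13, 14, 15, 16, 18, 19, 20, 21, 22, 23, 24, 25}


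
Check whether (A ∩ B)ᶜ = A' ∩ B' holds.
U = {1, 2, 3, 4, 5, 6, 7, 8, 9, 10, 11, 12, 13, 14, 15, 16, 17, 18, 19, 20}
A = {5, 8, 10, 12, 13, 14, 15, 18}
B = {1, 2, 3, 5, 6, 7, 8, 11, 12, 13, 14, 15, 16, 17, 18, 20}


LHS: A ∩ B = {5, 8, 12, 13, 14, 15, 18}
(A ∩ B)' = U \ (A ∩ B) = {1, 2, 3, 4, 6, 7, 9, 10, 11, 16, 17, 19, 20}
A' = {1, 2, 3, 4, 6, 7, 9, 11, 16, 17, 19, 20}, B' = {4, 9, 10, 19}
Claimed RHS: A' ∩ B' = {4, 9, 19}
Identity is INVALID: LHS = {1, 2, 3, 4, 6, 7, 9, 10, 11, 16, 17, 19, 20} but the RHS claimed here equals {4, 9, 19}. The correct form is (A ∩ B)' = A' ∪ B'.

Identity is invalid: (A ∩ B)' = {1, 2, 3, 4, 6, 7, 9, 10, 11, 16, 17, 19, 20} but A' ∩ B' = {4, 9, 19}. The correct De Morgan law is (A ∩ B)' = A' ∪ B'.


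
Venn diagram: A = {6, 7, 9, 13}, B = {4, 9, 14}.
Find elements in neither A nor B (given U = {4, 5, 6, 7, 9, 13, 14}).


A = {6, 7, 9, 13}
B = {4, 9, 14}
Region: in neither A nor B (given U = {4, 5, 6, 7, 9, 13, 14})
Elements: {5}

Elements in neither A nor B (given U = {4, 5, 6, 7, 9, 13, 14}): {5}


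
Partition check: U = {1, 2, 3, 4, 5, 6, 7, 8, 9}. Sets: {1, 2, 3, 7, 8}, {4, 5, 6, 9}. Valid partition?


A partition requires: (1) non-empty parts, (2) pairwise disjoint, (3) union = U
Parts: {1, 2, 3, 7, 8}, {4, 5, 6, 9}
Union of parts: {1, 2, 3, 4, 5, 6, 7, 8, 9}
U = {1, 2, 3, 4, 5, 6, 7, 8, 9}
All non-empty? True
Pairwise disjoint? True
Covers U? True

Yes, valid partition


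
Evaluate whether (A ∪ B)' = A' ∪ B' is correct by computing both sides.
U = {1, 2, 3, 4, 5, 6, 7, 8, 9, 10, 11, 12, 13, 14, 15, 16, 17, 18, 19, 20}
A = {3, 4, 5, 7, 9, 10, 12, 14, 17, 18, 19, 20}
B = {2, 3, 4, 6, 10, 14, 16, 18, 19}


LHS: A ∪ B = {2, 3, 4, 5, 6, 7, 9, 10, 12, 14, 16, 17, 18, 19, 20}
(A ∪ B)' = U \ (A ∪ B) = {1, 8, 11, 13, 15}
A' = {1, 2, 6, 8, 11, 13, 15, 16}, B' = {1, 5, 7, 8, 9, 11, 12, 13, 15, 17, 20}
Claimed RHS: A' ∪ B' = {1, 2, 5, 6, 7, 8, 9, 11, 12, 13, 15, 16, 17, 20}
Identity is INVALID: LHS = {1, 8, 11, 13, 15} but the RHS claimed here equals {1, 2, 5, 6, 7, 8, 9, 11, 12, 13, 15, 16, 17, 20}. The correct form is (A ∪ B)' = A' ∩ B'.

Identity is invalid: (A ∪ B)' = {1, 8, 11, 13, 15} but A' ∪ B' = {1, 2, 5, 6, 7, 8, 9, 11, 12, 13, 15, 16, 17, 20}. The correct De Morgan law is (A ∪ B)' = A' ∩ B'.


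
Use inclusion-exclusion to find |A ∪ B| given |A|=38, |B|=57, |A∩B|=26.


|A ∪ B| = |A| + |B| - |A ∩ B|
= 38 + 57 - 26
= 69

|A ∪ B| = 69


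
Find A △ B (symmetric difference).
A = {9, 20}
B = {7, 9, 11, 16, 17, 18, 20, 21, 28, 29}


A △ B = (A \ B) ∪ (B \ A) = elements in exactly one of A or B
A \ B = ∅
B \ A = {7, 11, 16, 17, 18, 21, 28, 29}
A △ B = {7, 11, 16, 17, 18, 21, 28, 29}

A △ B = {7, 11, 16, 17, 18, 21, 28, 29}


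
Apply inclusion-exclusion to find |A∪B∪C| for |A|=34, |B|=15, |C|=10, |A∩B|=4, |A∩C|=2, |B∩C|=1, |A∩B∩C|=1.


|A∪B∪C| = |A|+|B|+|C| - |A∩B|-|A∩C|-|B∩C| + |A∩B∩C|
= 34+15+10 - 4-2-1 + 1
= 59 - 7 + 1
= 53

|A ∪ B ∪ C| = 53


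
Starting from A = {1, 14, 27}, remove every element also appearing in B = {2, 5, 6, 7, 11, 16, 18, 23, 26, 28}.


A \ B = elements in A but not in B
A = {1, 14, 27}
B = {2, 5, 6, 7, 11, 16, 18, 23, 26, 28}
Remove from A any elements in B
A \ B = {1, 14, 27}

A \ B = {1, 14, 27}


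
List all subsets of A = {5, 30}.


|A| = 2, so |P(A)| = 2^2 = 4
Enumerate subsets by cardinality (0 to 2):
∅, {5}, {30}, {5, 30}

P(A) has 4 subsets: ∅, {5}, {30}, {5, 30}


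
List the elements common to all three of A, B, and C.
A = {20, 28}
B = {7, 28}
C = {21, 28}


A ∩ B = {28}
(A ∩ B) ∩ C = {28}

A ∩ B ∩ C = {28}


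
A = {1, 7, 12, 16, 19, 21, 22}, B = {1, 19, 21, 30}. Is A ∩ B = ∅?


Disjoint means A ∩ B = ∅.
A ∩ B = {1, 19, 21}
A ∩ B ≠ ∅, so A and B are NOT disjoint.

No, A and B are not disjoint (A ∩ B = {1, 19, 21})


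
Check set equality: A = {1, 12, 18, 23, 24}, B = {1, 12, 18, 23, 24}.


Two sets are equal iff they have exactly the same elements.
A = {1, 12, 18, 23, 24}
B = {1, 12, 18, 23, 24}
Same elements → A = B

Yes, A = B


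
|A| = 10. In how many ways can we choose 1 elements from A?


C(n,k) = n! / (k!(n-k)!)
C(10,1) = 10! / (1!9!)
= 10

C(10,1) = 10


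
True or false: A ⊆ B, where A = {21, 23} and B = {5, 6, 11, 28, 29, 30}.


A ⊆ B means every element of A is in B.
Elements in A not in B: {21, 23}
So A ⊄ B.

No, A ⊄ B


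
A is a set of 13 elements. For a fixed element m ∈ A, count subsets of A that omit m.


Subsets of A avoiding m are subsets of A \ {m}, which has 12 elements.
Count = 2^(n-1) = 2^12
= 4096

Number of subsets avoiding m = 4096


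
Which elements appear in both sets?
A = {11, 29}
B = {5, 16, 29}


A ∩ B = elements in both A and B
A = {11, 29}
B = {5, 16, 29}
A ∩ B = {29}

A ∩ B = {29}


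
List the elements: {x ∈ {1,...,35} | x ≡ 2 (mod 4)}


Checking each candidate:
Condition: x in {1,...,35} with x ≡ 2 (mod 4)
Result = {2, 6, 10, 14, 18, 22, 26, 30, 34}

{2, 6, 10, 14, 18, 22, 26, 30, 34}


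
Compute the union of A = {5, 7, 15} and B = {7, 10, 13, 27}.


A ∪ B = all elements in A or B (or both)
A = {5, 7, 15}
B = {7, 10, 13, 27}
A ∪ B = {5, 7, 10, 13, 15, 27}

A ∪ B = {5, 7, 10, 13, 15, 27}


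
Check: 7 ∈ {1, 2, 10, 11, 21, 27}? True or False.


A = {1, 2, 10, 11, 21, 27}
Checking if 7 is in A
7 is not in A → False

7 ∉ A


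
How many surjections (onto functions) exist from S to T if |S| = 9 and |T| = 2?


n = |S| = 9, k = |T| = 2. Surjections via inclusion-exclusion:
S(n,k) = Σ(-1)^i × C(k,i) × (k-i)^n, i=0 to k
i=0: (-1)^0×C(2,0)×2^9 = 512
i=1: (-1)^1×C(2,1)×1^9 = -2
i=2: (-1)^2×C(2,2)×0^9 = 0
Total = 510

Number of surjections = 510


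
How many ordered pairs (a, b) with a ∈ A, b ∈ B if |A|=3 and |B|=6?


|A × B| = |A| × |B|
= 3 × 6
= 18

|A × B| = 18


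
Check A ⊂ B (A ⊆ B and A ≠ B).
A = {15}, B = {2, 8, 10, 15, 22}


A ⊂ B requires: A ⊆ B AND A ≠ B.
A ⊆ B? Yes
A = B? No
A ⊂ B: Yes (A is a proper subset of B)

Yes, A ⊂ B


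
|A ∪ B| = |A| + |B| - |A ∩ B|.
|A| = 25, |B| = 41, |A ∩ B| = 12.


|A ∪ B| = |A| + |B| - |A ∩ B|
= 25 + 41 - 12
= 54

|A ∪ B| = 54


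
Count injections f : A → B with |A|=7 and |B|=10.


An injection sends each of |A| = 7 inputs to a distinct output in B.
# injections = |B|·(|B|-1)·…·(|B|-|A|+1) = 10! / (10 - 7)!
= 10 × 9 × 8 × 7 × 6 × 5 × 4
= 604800

Number of injections = 604800


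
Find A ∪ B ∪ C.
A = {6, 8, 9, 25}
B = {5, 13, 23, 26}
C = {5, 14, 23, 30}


A ∪ B = {5, 6, 8, 9, 13, 23, 25, 26}
(A ∪ B) ∪ C = {5, 6, 8, 9, 13, 14, 23, 25, 26, 30}

A ∪ B ∪ C = {5, 6, 8, 9, 13, 14, 23, 25, 26, 30}


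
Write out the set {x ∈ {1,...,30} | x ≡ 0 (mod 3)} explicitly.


Checking each candidate:
Condition: x in {1,...,30} with x ≡ 0 (mod 3)
Result = {3, 6, 9, 12, 15, 18, 21, 24, 27, 30}

{3, 6, 9, 12, 15, 18, 21, 24, 27, 30}


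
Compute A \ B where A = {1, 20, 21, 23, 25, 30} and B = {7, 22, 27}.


A \ B = elements in A but not in B
A = {1, 20, 21, 23, 25, 30}
B = {7, 22, 27}
Remove from A any elements in B
A \ B = {1, 20, 21, 23, 25, 30}

A \ B = {1, 20, 21, 23, 25, 30}


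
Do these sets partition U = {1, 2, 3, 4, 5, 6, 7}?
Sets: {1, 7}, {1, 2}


A partition requires: (1) non-empty parts, (2) pairwise disjoint, (3) union = U
Parts: {1, 7}, {1, 2}
Union of parts: {1, 2, 7}
U = {1, 2, 3, 4, 5, 6, 7}
All non-empty? True
Pairwise disjoint? False
Covers U? False

No, not a valid partition


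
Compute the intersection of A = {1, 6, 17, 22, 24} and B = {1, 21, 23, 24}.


A ∩ B = elements in both A and B
A = {1, 6, 17, 22, 24}
B = {1, 21, 23, 24}
A ∩ B = {1, 24}

A ∩ B = {1, 24}


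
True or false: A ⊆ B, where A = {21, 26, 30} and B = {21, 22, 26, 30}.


A ⊆ B means every element of A is in B.
All elements of A are in B.
So A ⊆ B.

Yes, A ⊆ B


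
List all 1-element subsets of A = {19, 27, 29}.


|A| = 3, so A has C(3,1) = 3 subsets of size 1.
Enumerate by choosing 1 elements from A at a time:
{19}, {27}, {29}

1-element subsets (3 total): {19}, {27}, {29}


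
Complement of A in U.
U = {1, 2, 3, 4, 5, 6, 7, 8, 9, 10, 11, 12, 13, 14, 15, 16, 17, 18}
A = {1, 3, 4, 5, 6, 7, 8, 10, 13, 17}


Aᶜ = U \ A = elements in U but not in A
U = {1, 2, 3, 4, 5, 6, 7, 8, 9, 10, 11, 12, 13, 14, 15, 16, 17, 18}
A = {1, 3, 4, 5, 6, 7, 8, 10, 13, 17}
Aᶜ = {2, 9, 11, 12, 14, 15, 16, 18}

Aᶜ = {2, 9, 11, 12, 14, 15, 16, 18}


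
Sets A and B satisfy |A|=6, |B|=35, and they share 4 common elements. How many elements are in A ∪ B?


|A ∪ B| = |A| + |B| - |A ∩ B|
= 6 + 35 - 4
= 37

|A ∪ B| = 37


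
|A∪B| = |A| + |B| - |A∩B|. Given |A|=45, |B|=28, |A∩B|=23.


|A ∪ B| = |A| + |B| - |A ∩ B|
= 45 + 28 - 23
= 50

|A ∪ B| = 50


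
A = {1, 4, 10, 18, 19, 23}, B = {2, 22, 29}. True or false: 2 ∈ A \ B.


A = {1, 4, 10, 18, 19, 23}, B = {2, 22, 29}
A \ B = elements in A but not in B
A \ B = {1, 4, 10, 18, 19, 23}
Checking if 2 ∈ A \ B
2 is not in A \ B → False

2 ∉ A \ B


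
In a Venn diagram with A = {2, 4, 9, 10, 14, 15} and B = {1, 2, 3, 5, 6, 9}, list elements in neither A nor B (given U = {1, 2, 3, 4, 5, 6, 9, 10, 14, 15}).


A = {2, 4, 9, 10, 14, 15}
B = {1, 2, 3, 5, 6, 9}
Region: in neither A nor B (given U = {1, 2, 3, 4, 5, 6, 9, 10, 14, 15})
Elements: ∅

Elements in neither A nor B (given U = {1, 2, 3, 4, 5, 6, 9, 10, 14, 15}): ∅


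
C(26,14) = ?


C(n,k) = n! / (k!(n-k)!)
C(26,14) = 26! / (14!12!)
= 9657700

C(26,14) = 9657700


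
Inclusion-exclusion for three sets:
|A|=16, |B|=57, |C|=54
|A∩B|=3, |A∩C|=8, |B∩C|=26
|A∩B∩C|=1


|A∪B∪C| = |A|+|B|+|C| - |A∩B|-|A∩C|-|B∩C| + |A∩B∩C|
= 16+57+54 - 3-8-26 + 1
= 127 - 37 + 1
= 91

|A ∪ B ∪ C| = 91


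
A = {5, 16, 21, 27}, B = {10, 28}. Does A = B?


Two sets are equal iff they have exactly the same elements.
A = {5, 16, 21, 27}
B = {10, 28}
Differences: {5, 10, 16, 21, 27, 28}
A ≠ B

No, A ≠ B


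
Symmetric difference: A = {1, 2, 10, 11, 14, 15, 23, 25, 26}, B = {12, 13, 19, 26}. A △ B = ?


A △ B = (A \ B) ∪ (B \ A) = elements in exactly one of A or B
A \ B = {1, 2, 10, 11, 14, 15, 23, 25}
B \ A = {12, 13, 19}
A △ B = {1, 2, 10, 11, 12, 13, 14, 15, 19, 23, 25}

A △ B = {1, 2, 10, 11, 12, 13, 14, 15, 19, 23, 25}


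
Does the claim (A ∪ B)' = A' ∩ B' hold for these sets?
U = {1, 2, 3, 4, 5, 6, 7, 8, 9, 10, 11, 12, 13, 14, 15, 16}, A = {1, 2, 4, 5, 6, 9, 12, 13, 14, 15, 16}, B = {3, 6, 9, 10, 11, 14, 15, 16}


LHS: A ∪ B = {1, 2, 3, 4, 5, 6, 9, 10, 11, 12, 13, 14, 15, 16}
(A ∪ B)' = U \ (A ∪ B) = {7, 8}
A' = {3, 7, 8, 10, 11}, B' = {1, 2, 4, 5, 7, 8, 12, 13}
Claimed RHS: A' ∩ B' = {7, 8}
Identity is VALID: LHS = RHS = {7, 8} ✓

Identity is valid. (A ∪ B)' = A' ∩ B' = {7, 8}


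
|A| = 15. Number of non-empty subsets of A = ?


Total subsets = 2^n = 2^15 = 32768
Non-empty subsets exclude the empty set: 2^n - 1
= 32768 - 1
= 32767

Number of non-empty subsets = 32767


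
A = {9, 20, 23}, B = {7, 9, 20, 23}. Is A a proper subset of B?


A ⊂ B requires: A ⊆ B AND A ≠ B.
A ⊆ B? Yes
A = B? No
A ⊂ B: Yes (A is a proper subset of B)

Yes, A ⊂ B


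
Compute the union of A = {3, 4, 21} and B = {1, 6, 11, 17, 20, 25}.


A ∪ B = all elements in A or B (or both)
A = {3, 4, 21}
B = {1, 6, 11, 17, 20, 25}
A ∪ B = {1, 3, 4, 6, 11, 17, 20, 21, 25}

A ∪ B = {1, 3, 4, 6, 11, 17, 20, 21, 25}


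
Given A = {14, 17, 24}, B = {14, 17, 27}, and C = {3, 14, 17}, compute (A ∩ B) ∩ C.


A ∩ B = {14, 17}
(A ∩ B) ∩ C = {14, 17}

A ∩ B ∩ C = {14, 17}


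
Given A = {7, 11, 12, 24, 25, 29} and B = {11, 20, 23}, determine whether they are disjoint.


Disjoint means A ∩ B = ∅.
A ∩ B = {11}
A ∩ B ≠ ∅, so A and B are NOT disjoint.

No, A and B are not disjoint (A ∩ B = {11})


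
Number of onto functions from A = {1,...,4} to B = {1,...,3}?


n = |A| = 4, k = |B| = 3. Surjections via inclusion-exclusion:
S(n,k) = Σ(-1)^i × C(k,i) × (k-i)^n, i=0 to k
i=0: (-1)^0×C(3,0)×3^4 = 81
i=1: (-1)^1×C(3,1)×2^4 = -48
i=2: (-1)^2×C(3,2)×1^4 = 3
i=3: (-1)^3×C(3,3)×0^4 = 0
Total = 36

Number of surjections = 36


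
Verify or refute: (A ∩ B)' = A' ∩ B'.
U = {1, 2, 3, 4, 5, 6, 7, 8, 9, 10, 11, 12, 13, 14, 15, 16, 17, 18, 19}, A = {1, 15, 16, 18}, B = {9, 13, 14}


LHS: A ∩ B = ∅
(A ∩ B)' = U \ (A ∩ B) = {1, 2, 3, 4, 5, 6, 7, 8, 9, 10, 11, 12, 13, 14, 15, 16, 17, 18, 19}
A' = {2, 3, 4, 5, 6, 7, 8, 9, 10, 11, 12, 13, 14, 17, 19}, B' = {1, 2, 3, 4, 5, 6, 7, 8, 10, 11, 12, 15, 16, 17, 18, 19}
Claimed RHS: A' ∩ B' = {2, 3, 4, 5, 6, 7, 8, 10, 11, 12, 17, 19}
Identity is INVALID: LHS = {1, 2, 3, 4, 5, 6, 7, 8, 9, 10, 11, 12, 13, 14, 15, 16, 17, 18, 19} but the RHS claimed here equals {2, 3, 4, 5, 6, 7, 8, 10, 11, 12, 17, 19}. The correct form is (A ∩ B)' = A' ∪ B'.

Identity is invalid: (A ∩ B)' = {1, 2, 3, 4, 5, 6, 7, 8, 9, 10, 11, 12, 13, 14, 15, 16, 17, 18, 19} but A' ∩ B' = {2, 3, 4, 5, 6, 7, 8, 10, 11, 12, 17, 19}. The correct De Morgan law is (A ∩ B)' = A' ∪ B'.


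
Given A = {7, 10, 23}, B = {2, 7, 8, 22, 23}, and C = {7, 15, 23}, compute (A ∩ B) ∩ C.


A ∩ B = {7, 23}
(A ∩ B) ∩ C = {7, 23}

A ∩ B ∩ C = {7, 23}


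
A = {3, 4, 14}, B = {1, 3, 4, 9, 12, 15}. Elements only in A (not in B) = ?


A = {3, 4, 14}
B = {1, 3, 4, 9, 12, 15}
Region: only in A (not in B)
Elements: {14}

Elements only in A (not in B): {14}


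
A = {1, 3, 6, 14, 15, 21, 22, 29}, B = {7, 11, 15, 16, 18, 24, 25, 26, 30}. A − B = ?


A \ B = elements in A but not in B
A = {1, 3, 6, 14, 15, 21, 22, 29}
B = {7, 11, 15, 16, 18, 24, 25, 26, 30}
Remove from A any elements in B
A \ B = {1, 3, 6, 14, 21, 22, 29}

A \ B = {1, 3, 6, 14, 21, 22, 29}


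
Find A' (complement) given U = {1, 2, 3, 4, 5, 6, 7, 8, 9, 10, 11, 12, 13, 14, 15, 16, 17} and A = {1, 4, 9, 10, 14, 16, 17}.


Aᶜ = U \ A = elements in U but not in A
U = {1, 2, 3, 4, 5, 6, 7, 8, 9, 10, 11, 12, 13, 14, 15, 16, 17}
A = {1, 4, 9, 10, 14, 16, 17}
Aᶜ = {2, 3, 5, 6, 7, 8, 11, 12, 13, 15}

Aᶜ = {2, 3, 5, 6, 7, 8, 11, 12, 13, 15}


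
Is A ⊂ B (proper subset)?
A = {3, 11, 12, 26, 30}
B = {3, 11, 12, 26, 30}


A ⊂ B requires: A ⊆ B AND A ≠ B.
A ⊆ B? Yes
A = B? Yes
A = B, so A is not a PROPER subset.

No, A is not a proper subset of B


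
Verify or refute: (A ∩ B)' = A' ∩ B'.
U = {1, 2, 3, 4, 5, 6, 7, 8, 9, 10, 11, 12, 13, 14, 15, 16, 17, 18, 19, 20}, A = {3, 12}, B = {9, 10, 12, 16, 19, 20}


LHS: A ∩ B = {12}
(A ∩ B)' = U \ (A ∩ B) = {1, 2, 3, 4, 5, 6, 7, 8, 9, 10, 11, 13, 14, 15, 16, 17, 18, 19, 20}
A' = {1, 2, 4, 5, 6, 7, 8, 9, 10, 11, 13, 14, 15, 16, 17, 18, 19, 20}, B' = {1, 2, 3, 4, 5, 6, 7, 8, 11, 13, 14, 15, 17, 18}
Claimed RHS: A' ∩ B' = {1, 2, 4, 5, 6, 7, 8, 11, 13, 14, 15, 17, 18}
Identity is INVALID: LHS = {1, 2, 3, 4, 5, 6, 7, 8, 9, 10, 11, 13, 14, 15, 16, 17, 18, 19, 20} but the RHS claimed here equals {1, 2, 4, 5, 6, 7, 8, 11, 13, 14, 15, 17, 18}. The correct form is (A ∩ B)' = A' ∪ B'.

Identity is invalid: (A ∩ B)' = {1, 2, 3, 4, 5, 6, 7, 8, 9, 10, 11, 13, 14, 15, 16, 17, 18, 19, 20} but A' ∩ B' = {1, 2, 4, 5, 6, 7, 8, 11, 13, 14, 15, 17, 18}. The correct De Morgan law is (A ∩ B)' = A' ∪ B'.


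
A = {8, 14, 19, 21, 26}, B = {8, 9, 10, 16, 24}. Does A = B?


Two sets are equal iff they have exactly the same elements.
A = {8, 14, 19, 21, 26}
B = {8, 9, 10, 16, 24}
Differences: {9, 10, 14, 16, 19, 21, 24, 26}
A ≠ B

No, A ≠ B


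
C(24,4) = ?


C(n,k) = n! / (k!(n-k)!)
C(24,4) = 24! / (4!20!)
= 10626

C(24,4) = 10626


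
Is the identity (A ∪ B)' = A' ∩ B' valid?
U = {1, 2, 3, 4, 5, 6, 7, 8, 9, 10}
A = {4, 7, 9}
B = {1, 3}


LHS: A ∪ B = {1, 3, 4, 7, 9}
(A ∪ B)' = U \ (A ∪ B) = {2, 5, 6, 8, 10}
A' = {1, 2, 3, 5, 6, 8, 10}, B' = {2, 4, 5, 6, 7, 8, 9, 10}
Claimed RHS: A' ∩ B' = {2, 5, 6, 8, 10}
Identity is VALID: LHS = RHS = {2, 5, 6, 8, 10} ✓

Identity is valid. (A ∪ B)' = A' ∩ B' = {2, 5, 6, 8, 10}


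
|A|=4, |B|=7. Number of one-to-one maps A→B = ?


An injection sends each of |A| = 4 inputs to a distinct output in B.
# injections = |B|·(|B|-1)·…·(|B|-|A|+1) = 7! / (7 - 4)!
= 7 × 6 × 5 × 4
= 840

Number of injections = 840


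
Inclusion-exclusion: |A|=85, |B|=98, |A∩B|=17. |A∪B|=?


|A ∪ B| = |A| + |B| - |A ∩ B|
= 85 + 98 - 17
= 166

|A ∪ B| = 166


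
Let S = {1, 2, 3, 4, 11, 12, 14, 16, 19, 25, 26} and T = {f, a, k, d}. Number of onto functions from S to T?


n = |S| = 11, k = |T| = 4. Surjections via inclusion-exclusion:
S(n,k) = Σ(-1)^i × C(k,i) × (k-i)^n, i=0 to k
i=0: (-1)^0×C(4,0)×4^11 = 4194304
i=1: (-1)^1×C(4,1)×3^11 = -708588
i=2: (-1)^2×C(4,2)×2^11 = 12288
i=3: (-1)^3×C(4,3)×1^11 = -4
i=4: (-1)^4×C(4,4)×0^11 = 0
Total = 3498000

Number of surjections = 3498000


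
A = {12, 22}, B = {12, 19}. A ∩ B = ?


A ∩ B = elements in both A and B
A = {12, 22}
B = {12, 19}
A ∩ B = {12}

A ∩ B = {12}


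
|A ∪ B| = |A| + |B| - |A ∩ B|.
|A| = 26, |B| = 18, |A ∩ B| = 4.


|A ∪ B| = |A| + |B| - |A ∩ B|
= 26 + 18 - 4
= 40

|A ∪ B| = 40


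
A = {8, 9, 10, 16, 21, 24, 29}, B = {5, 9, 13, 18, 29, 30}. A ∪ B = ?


A ∪ B = all elements in A or B (or both)
A = {8, 9, 10, 16, 21, 24, 29}
B = {5, 9, 13, 18, 29, 30}
A ∪ B = {5, 8, 9, 10, 13, 16, 18, 21, 24, 29, 30}

A ∪ B = {5, 8, 9, 10, 13, 16, 18, 21, 24, 29, 30}


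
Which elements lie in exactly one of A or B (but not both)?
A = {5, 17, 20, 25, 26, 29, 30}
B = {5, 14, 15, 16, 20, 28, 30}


A △ B = (A \ B) ∪ (B \ A) = elements in exactly one of A or B
A \ B = {17, 25, 26, 29}
B \ A = {14, 15, 16, 28}
A △ B = {14, 15, 16, 17, 25, 26, 28, 29}

A △ B = {14, 15, 16, 17, 25, 26, 28, 29}


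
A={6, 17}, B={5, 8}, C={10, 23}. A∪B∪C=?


A ∪ B = {5, 6, 8, 17}
(A ∪ B) ∪ C = {5, 6, 8, 10, 17, 23}

A ∪ B ∪ C = {5, 6, 8, 10, 17, 23}


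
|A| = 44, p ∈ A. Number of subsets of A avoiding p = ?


Subsets of A avoiding p are subsets of A \ {p}, which has 43 elements.
Count = 2^(n-1) = 2^43
= 8796093022208

Number of subsets avoiding p = 8796093022208


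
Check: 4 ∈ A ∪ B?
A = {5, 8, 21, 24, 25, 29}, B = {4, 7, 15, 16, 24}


A = {5, 8, 21, 24, 25, 29}, B = {4, 7, 15, 16, 24}
A ∪ B = all elements in A or B
A ∪ B = {4, 5, 7, 8, 15, 16, 21, 24, 25, 29}
Checking if 4 ∈ A ∪ B
4 is in A ∪ B → True

4 ∈ A ∪ B


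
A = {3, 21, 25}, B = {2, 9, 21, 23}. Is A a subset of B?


A ⊆ B means every element of A is in B.
Elements in A not in B: {3, 25}
So A ⊄ B.

No, A ⊄ B


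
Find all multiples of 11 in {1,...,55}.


Checking each candidate:
Condition: multiples of 11 in {1,...,55}
Result = {11, 22, 33, 44, 55}

{11, 22, 33, 44, 55}


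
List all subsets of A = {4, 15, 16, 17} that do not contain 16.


A subset of A that omits 16 is a subset of A \ {16}, so there are 2^(n-1) = 2^3 = 8 of them.
Subsets excluding 16: ∅, {4}, {15}, {17}, {4, 15}, {4, 17}, {15, 17}, {4, 15, 17}

Subsets excluding 16 (8 total): ∅, {4}, {15}, {17}, {4, 15}, {4, 17}, {15, 17}, {4, 15, 17}


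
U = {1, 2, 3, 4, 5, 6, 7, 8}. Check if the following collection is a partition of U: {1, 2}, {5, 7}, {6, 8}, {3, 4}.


A partition requires: (1) non-empty parts, (2) pairwise disjoint, (3) union = U
Parts: {1, 2}, {5, 7}, {6, 8}, {3, 4}
Union of parts: {1, 2, 3, 4, 5, 6, 7, 8}
U = {1, 2, 3, 4, 5, 6, 7, 8}
All non-empty? True
Pairwise disjoint? True
Covers U? True

Yes, valid partition


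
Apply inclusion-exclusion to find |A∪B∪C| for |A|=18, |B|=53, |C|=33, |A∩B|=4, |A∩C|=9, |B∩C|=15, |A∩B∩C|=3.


|A∪B∪C| = |A|+|B|+|C| - |A∩B|-|A∩C|-|B∩C| + |A∩B∩C|
= 18+53+33 - 4-9-15 + 3
= 104 - 28 + 3
= 79

|A ∪ B ∪ C| = 79


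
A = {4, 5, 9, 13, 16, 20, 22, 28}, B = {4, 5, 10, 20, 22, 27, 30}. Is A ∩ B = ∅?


Disjoint means A ∩ B = ∅.
A ∩ B = {4, 5, 20, 22}
A ∩ B ≠ ∅, so A and B are NOT disjoint.

No, A and B are not disjoint (A ∩ B = {4, 5, 20, 22})


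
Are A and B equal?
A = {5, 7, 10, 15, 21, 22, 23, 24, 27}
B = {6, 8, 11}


Two sets are equal iff they have exactly the same elements.
A = {5, 7, 10, 15, 21, 22, 23, 24, 27}
B = {6, 8, 11}
Differences: {5, 6, 7, 8, 10, 11, 15, 21, 22, 23, 24, 27}
A ≠ B

No, A ≠ B


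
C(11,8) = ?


C(n,k) = n! / (k!(n-k)!)
C(11,8) = 11! / (8!3!)
= 165

C(11,8) = 165


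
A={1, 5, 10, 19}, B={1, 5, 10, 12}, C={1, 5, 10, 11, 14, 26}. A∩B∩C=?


A ∩ B = {1, 5, 10}
(A ∩ B) ∩ C = {1, 5, 10}

A ∩ B ∩ C = {1, 5, 10}


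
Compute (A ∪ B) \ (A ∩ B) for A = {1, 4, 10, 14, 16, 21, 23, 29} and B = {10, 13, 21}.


A △ B = (A \ B) ∪ (B \ A) = elements in exactly one of A or B
A \ B = {1, 4, 14, 16, 23, 29}
B \ A = {13}
A △ B = {1, 4, 13, 14, 16, 23, 29}

A △ B = {1, 4, 13, 14, 16, 23, 29}


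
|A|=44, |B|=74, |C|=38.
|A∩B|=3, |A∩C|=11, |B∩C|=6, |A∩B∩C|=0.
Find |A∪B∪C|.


|A∪B∪C| = |A|+|B|+|C| - |A∩B|-|A∩C|-|B∩C| + |A∩B∩C|
= 44+74+38 - 3-11-6 + 0
= 156 - 20 + 0
= 136

|A ∪ B ∪ C| = 136


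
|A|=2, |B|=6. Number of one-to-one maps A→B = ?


An injection sends each of |A| = 2 inputs to a distinct output in B.
# injections = |B|·(|B|-1)·…·(|B|-|A|+1) = 6! / (6 - 2)!
= 6 × 5
= 30

Number of injections = 30


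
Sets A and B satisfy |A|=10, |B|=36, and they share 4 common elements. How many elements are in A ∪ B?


|A ∪ B| = |A| + |B| - |A ∩ B|
= 10 + 36 - 4
= 42

|A ∪ B| = 42


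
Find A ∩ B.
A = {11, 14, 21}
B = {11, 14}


A ∩ B = elements in both A and B
A = {11, 14, 21}
B = {11, 14}
A ∩ B = {11, 14}

A ∩ B = {11, 14}


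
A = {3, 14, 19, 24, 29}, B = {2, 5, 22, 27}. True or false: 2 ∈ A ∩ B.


A = {3, 14, 19, 24, 29}, B = {2, 5, 22, 27}
A ∩ B = elements in both A and B
A ∩ B = ∅
Checking if 2 ∈ A ∩ B
2 is not in A ∩ B → False

2 ∉ A ∩ B


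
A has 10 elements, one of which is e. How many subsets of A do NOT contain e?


Subsets of A avoiding e are subsets of A \ {e}, which has 9 elements.
Count = 2^(n-1) = 2^9
= 512

Number of subsets avoiding e = 512


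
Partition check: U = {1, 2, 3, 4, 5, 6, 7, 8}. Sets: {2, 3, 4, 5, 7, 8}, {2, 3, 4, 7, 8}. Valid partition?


A partition requires: (1) non-empty parts, (2) pairwise disjoint, (3) union = U
Parts: {2, 3, 4, 5, 7, 8}, {2, 3, 4, 7, 8}
Union of parts: {2, 3, 4, 5, 7, 8}
U = {1, 2, 3, 4, 5, 6, 7, 8}
All non-empty? True
Pairwise disjoint? False
Covers U? False

No, not a valid partition


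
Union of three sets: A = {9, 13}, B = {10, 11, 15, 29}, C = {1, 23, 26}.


A ∪ B = {9, 10, 11, 13, 15, 29}
(A ∪ B) ∪ C = {1, 9, 10, 11, 13, 15, 23, 26, 29}

A ∪ B ∪ C = {1, 9, 10, 11, 13, 15, 23, 26, 29}


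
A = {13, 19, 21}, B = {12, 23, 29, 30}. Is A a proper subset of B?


A ⊂ B requires: A ⊆ B AND A ≠ B.
A ⊆ B? No
A ⊄ B, so A is not a proper subset.

No, A is not a proper subset of B


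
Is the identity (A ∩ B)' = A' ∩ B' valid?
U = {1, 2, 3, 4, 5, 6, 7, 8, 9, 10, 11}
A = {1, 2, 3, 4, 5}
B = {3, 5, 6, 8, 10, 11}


LHS: A ∩ B = {3, 5}
(A ∩ B)' = U \ (A ∩ B) = {1, 2, 4, 6, 7, 8, 9, 10, 11}
A' = {6, 7, 8, 9, 10, 11}, B' = {1, 2, 4, 7, 9}
Claimed RHS: A' ∩ B' = {7, 9}
Identity is INVALID: LHS = {1, 2, 4, 6, 7, 8, 9, 10, 11} but the RHS claimed here equals {7, 9}. The correct form is (A ∩ B)' = A' ∪ B'.

Identity is invalid: (A ∩ B)' = {1, 2, 4, 6, 7, 8, 9, 10, 11} but A' ∩ B' = {7, 9}. The correct De Morgan law is (A ∩ B)' = A' ∪ B'.


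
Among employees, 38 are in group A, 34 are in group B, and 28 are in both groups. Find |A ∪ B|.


|A ∪ B| = |A| + |B| - |A ∩ B|
= 38 + 34 - 28
= 44

|A ∪ B| = 44


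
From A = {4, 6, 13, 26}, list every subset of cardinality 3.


|A| = 4, so A has C(4,3) = 4 subsets of size 3.
Enumerate by choosing 3 elements from A at a time:
{4, 6, 13}, {4, 6, 26}, {4, 13, 26}, {6, 13, 26}

3-element subsets (4 total): {4, 6, 13}, {4, 6, 26}, {4, 13, 26}, {6, 13, 26}


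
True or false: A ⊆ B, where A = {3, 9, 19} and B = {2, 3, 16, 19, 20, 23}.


A ⊆ B means every element of A is in B.
Elements in A not in B: {9}
So A ⊄ B.

No, A ⊄ B


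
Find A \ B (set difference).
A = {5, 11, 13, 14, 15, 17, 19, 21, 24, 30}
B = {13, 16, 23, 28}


A \ B = elements in A but not in B
A = {5, 11, 13, 14, 15, 17, 19, 21, 24, 30}
B = {13, 16, 23, 28}
Remove from A any elements in B
A \ B = {5, 11, 14, 15, 17, 19, 21, 24, 30}

A \ B = {5, 11, 14, 15, 17, 19, 21, 24, 30}


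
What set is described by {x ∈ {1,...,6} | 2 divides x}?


Checking each candidate:
Condition: multiples of 2 in {1,...,6}
Result = {2, 4, 6}

{2, 4, 6}


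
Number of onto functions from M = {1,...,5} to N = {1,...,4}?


n = |M| = 5, k = |N| = 4. Surjections via inclusion-exclusion:
S(n,k) = Σ(-1)^i × C(k,i) × (k-i)^n, i=0 to k
i=0: (-1)^0×C(4,0)×4^5 = 1024
i=1: (-1)^1×C(4,1)×3^5 = -972
i=2: (-1)^2×C(4,2)×2^5 = 192
i=3: (-1)^3×C(4,3)×1^5 = -4
i=4: (-1)^4×C(4,4)×0^5 = 0
Total = 240

Number of surjections = 240


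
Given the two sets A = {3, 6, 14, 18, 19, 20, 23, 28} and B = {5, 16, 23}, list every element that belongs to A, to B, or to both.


A ∪ B = all elements in A or B (or both)
A = {3, 6, 14, 18, 19, 20, 23, 28}
B = {5, 16, 23}
A ∪ B = {3, 5, 6, 14, 16, 18, 19, 20, 23, 28}

A ∪ B = {3, 5, 6, 14, 16, 18, 19, 20, 23, 28}


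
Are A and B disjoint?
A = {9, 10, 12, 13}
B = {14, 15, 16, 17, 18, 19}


Disjoint means A ∩ B = ∅.
A ∩ B = ∅
A ∩ B = ∅, so A and B are disjoint.

Yes, A and B are disjoint


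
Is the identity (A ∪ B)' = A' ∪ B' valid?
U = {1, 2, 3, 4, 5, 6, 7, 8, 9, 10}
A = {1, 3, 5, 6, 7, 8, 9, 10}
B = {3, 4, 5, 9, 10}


LHS: A ∪ B = {1, 3, 4, 5, 6, 7, 8, 9, 10}
(A ∪ B)' = U \ (A ∪ B) = {2}
A' = {2, 4}, B' = {1, 2, 6, 7, 8}
Claimed RHS: A' ∪ B' = {1, 2, 4, 6, 7, 8}
Identity is INVALID: LHS = {2} but the RHS claimed here equals {1, 2, 4, 6, 7, 8}. The correct form is (A ∪ B)' = A' ∩ B'.

Identity is invalid: (A ∪ B)' = {2} but A' ∪ B' = {1, 2, 4, 6, 7, 8}. The correct De Morgan law is (A ∪ B)' = A' ∩ B'.


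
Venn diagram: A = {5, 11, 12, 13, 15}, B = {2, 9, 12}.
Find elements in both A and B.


A = {5, 11, 12, 13, 15}
B = {2, 9, 12}
Region: in both A and B
Elements: {12}

Elements in both A and B: {12}


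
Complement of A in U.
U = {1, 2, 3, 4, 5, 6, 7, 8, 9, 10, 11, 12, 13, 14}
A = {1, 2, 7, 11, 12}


Aᶜ = U \ A = elements in U but not in A
U = {1, 2, 3, 4, 5, 6, 7, 8, 9, 10, 11, 12, 13, 14}
A = {1, 2, 7, 11, 12}
Aᶜ = {3, 4, 5, 6, 8, 9, 10, 13, 14}

Aᶜ = {3, 4, 5, 6, 8, 9, 10, 13, 14}


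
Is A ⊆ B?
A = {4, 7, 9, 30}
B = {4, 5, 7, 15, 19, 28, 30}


A ⊆ B means every element of A is in B.
Elements in A not in B: {9}
So A ⊄ B.

No, A ⊄ B


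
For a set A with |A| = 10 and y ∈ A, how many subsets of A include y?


Subsets of A containing y correspond to subsets of A \ {y}, which has 9 elements.
Count = 2^(n-1) = 2^9
= 512

Number of subsets containing y = 512


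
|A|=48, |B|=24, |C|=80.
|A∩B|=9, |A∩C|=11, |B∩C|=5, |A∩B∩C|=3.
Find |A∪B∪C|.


|A∪B∪C| = |A|+|B|+|C| - |A∩B|-|A∩C|-|B∩C| + |A∩B∩C|
= 48+24+80 - 9-11-5 + 3
= 152 - 25 + 3
= 130

|A ∪ B ∪ C| = 130


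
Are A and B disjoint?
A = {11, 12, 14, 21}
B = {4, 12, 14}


Disjoint means A ∩ B = ∅.
A ∩ B = {12, 14}
A ∩ B ≠ ∅, so A and B are NOT disjoint.

No, A and B are not disjoint (A ∩ B = {12, 14})


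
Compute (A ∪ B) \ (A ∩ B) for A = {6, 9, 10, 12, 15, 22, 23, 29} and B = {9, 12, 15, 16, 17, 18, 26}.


A △ B = (A \ B) ∪ (B \ A) = elements in exactly one of A or B
A \ B = {6, 10, 22, 23, 29}
B \ A = {16, 17, 18, 26}
A △ B = {6, 10, 16, 17, 18, 22, 23, 26, 29}

A △ B = {6, 10, 16, 17, 18, 22, 23, 26, 29}


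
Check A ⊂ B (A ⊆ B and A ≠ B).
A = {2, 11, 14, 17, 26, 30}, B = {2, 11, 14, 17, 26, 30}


A ⊂ B requires: A ⊆ B AND A ≠ B.
A ⊆ B? Yes
A = B? Yes
A = B, so A is not a PROPER subset.

No, A is not a proper subset of B


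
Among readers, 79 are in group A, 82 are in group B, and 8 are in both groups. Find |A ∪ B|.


|A ∪ B| = |A| + |B| - |A ∩ B|
= 79 + 82 - 8
= 153

|A ∪ B| = 153


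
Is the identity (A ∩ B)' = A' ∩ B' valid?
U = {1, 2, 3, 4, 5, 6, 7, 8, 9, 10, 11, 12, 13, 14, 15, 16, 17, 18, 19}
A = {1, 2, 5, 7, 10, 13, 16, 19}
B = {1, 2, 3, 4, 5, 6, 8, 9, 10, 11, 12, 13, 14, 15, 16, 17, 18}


LHS: A ∩ B = {1, 2, 5, 10, 13, 16}
(A ∩ B)' = U \ (A ∩ B) = {3, 4, 6, 7, 8, 9, 11, 12, 14, 15, 17, 18, 19}
A' = {3, 4, 6, 8, 9, 11, 12, 14, 15, 17, 18}, B' = {7, 19}
Claimed RHS: A' ∩ B' = ∅
Identity is INVALID: LHS = {3, 4, 6, 7, 8, 9, 11, 12, 14, 15, 17, 18, 19} but the RHS claimed here equals ∅. The correct form is (A ∩ B)' = A' ∪ B'.

Identity is invalid: (A ∩ B)' = {3, 4, 6, 7, 8, 9, 11, 12, 14, 15, 17, 18, 19} but A' ∩ B' = ∅. The correct De Morgan law is (A ∩ B)' = A' ∪ B'.


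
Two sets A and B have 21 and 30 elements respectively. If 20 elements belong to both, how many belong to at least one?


|A ∪ B| = |A| + |B| - |A ∩ B|
= 21 + 30 - 20
= 31

|A ∪ B| = 31


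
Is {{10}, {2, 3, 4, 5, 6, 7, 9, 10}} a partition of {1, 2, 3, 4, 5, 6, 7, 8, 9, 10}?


A partition requires: (1) non-empty parts, (2) pairwise disjoint, (3) union = U
Parts: {10}, {2, 3, 4, 5, 6, 7, 9, 10}
Union of parts: {2, 3, 4, 5, 6, 7, 9, 10}
U = {1, 2, 3, 4, 5, 6, 7, 8, 9, 10}
All non-empty? True
Pairwise disjoint? False
Covers U? False

No, not a valid partition


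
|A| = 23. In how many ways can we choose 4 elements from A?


C(n,k) = n! / (k!(n-k)!)
C(23,4) = 23! / (4!19!)
= 8855

C(23,4) = 8855


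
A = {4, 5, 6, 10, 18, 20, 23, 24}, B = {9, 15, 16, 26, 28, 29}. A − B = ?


A \ B = elements in A but not in B
A = {4, 5, 6, 10, 18, 20, 23, 24}
B = {9, 15, 16, 26, 28, 29}
Remove from A any elements in B
A \ B = {4, 5, 6, 10, 18, 20, 23, 24}

A \ B = {4, 5, 6, 10, 18, 20, 23, 24}


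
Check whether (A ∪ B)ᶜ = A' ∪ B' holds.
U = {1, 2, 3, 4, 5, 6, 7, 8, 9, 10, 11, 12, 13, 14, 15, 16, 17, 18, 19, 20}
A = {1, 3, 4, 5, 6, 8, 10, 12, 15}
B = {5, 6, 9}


LHS: A ∪ B = {1, 3, 4, 5, 6, 8, 9, 10, 12, 15}
(A ∪ B)' = U \ (A ∪ B) = {2, 7, 11, 13, 14, 16, 17, 18, 19, 20}
A' = {2, 7, 9, 11, 13, 14, 16, 17, 18, 19, 20}, B' = {1, 2, 3, 4, 7, 8, 10, 11, 12, 13, 14, 15, 16, 17, 18, 19, 20}
Claimed RHS: A' ∪ B' = {1, 2, 3, 4, 7, 8, 9, 10, 11, 12, 13, 14, 15, 16, 17, 18, 19, 20}
Identity is INVALID: LHS = {2, 7, 11, 13, 14, 16, 17, 18, 19, 20} but the RHS claimed here equals {1, 2, 3, 4, 7, 8, 9, 10, 11, 12, 13, 14, 15, 16, 17, 18, 19, 20}. The correct form is (A ∪ B)' = A' ∩ B'.

Identity is invalid: (A ∪ B)' = {2, 7, 11, 13, 14, 16, 17, 18, 19, 20} but A' ∪ B' = {1, 2, 3, 4, 7, 8, 9, 10, 11, 12, 13, 14, 15, 16, 17, 18, 19, 20}. The correct De Morgan law is (A ∪ B)' = A' ∩ B'.


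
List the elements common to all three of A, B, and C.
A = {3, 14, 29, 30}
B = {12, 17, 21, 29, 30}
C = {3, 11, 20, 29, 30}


A ∩ B = {29, 30}
(A ∩ B) ∩ C = {29, 30}

A ∩ B ∩ C = {29, 30}


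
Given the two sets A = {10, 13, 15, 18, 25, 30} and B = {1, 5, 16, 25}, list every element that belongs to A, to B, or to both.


A ∪ B = all elements in A or B (or both)
A = {10, 13, 15, 18, 25, 30}
B = {1, 5, 16, 25}
A ∪ B = {1, 5, 10, 13, 15, 16, 18, 25, 30}

A ∪ B = {1, 5, 10, 13, 15, 16, 18, 25, 30}


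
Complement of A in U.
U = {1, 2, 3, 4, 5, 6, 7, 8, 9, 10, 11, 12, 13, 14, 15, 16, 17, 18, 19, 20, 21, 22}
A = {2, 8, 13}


Aᶜ = U \ A = elements in U but not in A
U = {1, 2, 3, 4, 5, 6, 7, 8, 9, 10, 11, 12, 13, 14, 15, 16, 17, 18, 19, 20, 21, 22}
A = {2, 8, 13}
Aᶜ = {1, 3, 4, 5, 6, 7, 9, 10, 11, 12, 14, 15, 16, 17, 18, 19, 20, 21, 22}

Aᶜ = {1, 3, 4, 5, 6, 7, 9, 10, 11, 12, 14, 15, 16, 17, 18, 19, 20, 21, 22}


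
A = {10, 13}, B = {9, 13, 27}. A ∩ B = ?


A ∩ B = elements in both A and B
A = {10, 13}
B = {9, 13, 27}
A ∩ B = {13}

A ∩ B = {13}


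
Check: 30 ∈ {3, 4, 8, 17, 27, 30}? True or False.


A = {3, 4, 8, 17, 27, 30}
Checking if 30 is in A
30 is in A → True

30 ∈ A


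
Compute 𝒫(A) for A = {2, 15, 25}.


|A| = 3, so |P(A)| = 2^3 = 8
Enumerate subsets by cardinality (0 to 3):
∅, {2}, {15}, {25}, {2, 15}, {2, 25}, {15, 25}, {2, 15, 25}

P(A) has 8 subsets: ∅, {2}, {15}, {25}, {2, 15}, {2, 25}, {15, 25}, {2, 15, 25}


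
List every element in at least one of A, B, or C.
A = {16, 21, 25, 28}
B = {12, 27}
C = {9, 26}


A ∪ B = {12, 16, 21, 25, 27, 28}
(A ∪ B) ∪ C = {9, 12, 16, 21, 25, 26, 27, 28}

A ∪ B ∪ C = {9, 12, 16, 21, 25, 26, 27, 28}


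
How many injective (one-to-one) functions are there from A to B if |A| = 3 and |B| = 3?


An injection sends each of |A| = 3 inputs to a distinct output in B.
# injections = |B|·(|B|-1)·…·(|B|-|A|+1) = 3! / (3 - 3)!
= 3 × 2 × 1
= 6

Number of injections = 6


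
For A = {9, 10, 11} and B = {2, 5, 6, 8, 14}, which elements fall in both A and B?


A = {9, 10, 11}
B = {2, 5, 6, 8, 14}
Region: in both A and B
Elements: ∅

Elements in both A and B: ∅


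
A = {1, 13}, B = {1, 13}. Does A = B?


Two sets are equal iff they have exactly the same elements.
A = {1, 13}
B = {1, 13}
Same elements → A = B

Yes, A = B


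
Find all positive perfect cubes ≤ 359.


Checking each candidate:
Condition: positive perfect cubes ≤ 359
Result = {1, 8, 27, 64, 125, 216, 343}

{1, 8, 27, 64, 125, 216, 343}


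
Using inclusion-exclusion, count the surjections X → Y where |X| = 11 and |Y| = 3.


n = |X| = 11, k = |Y| = 3. Surjections via inclusion-exclusion:
S(n,k) = Σ(-1)^i × C(k,i) × (k-i)^n, i=0 to k
i=0: (-1)^0×C(3,0)×3^11 = 177147
i=1: (-1)^1×C(3,1)×2^11 = -6144
i=2: (-1)^2×C(3,2)×1^11 = 3
i=3: (-1)^3×C(3,3)×0^11 = 0
Total = 171006

Number of surjections = 171006


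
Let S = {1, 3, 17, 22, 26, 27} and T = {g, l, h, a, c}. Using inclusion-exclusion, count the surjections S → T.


n = |S| = 6, k = |T| = 5. Surjections via inclusion-exclusion:
S(n,k) = Σ(-1)^i × C(k,i) × (k-i)^n, i=0 to k
i=0: (-1)^0×C(5,0)×5^6 = 15625
i=1: (-1)^1×C(5,1)×4^6 = -20480
i=2: (-1)^2×C(5,2)×3^6 = 7290
i=3: (-1)^3×C(5,3)×2^6 = -640
i=4: (-1)^4×C(5,4)×1^6 = 5
i=5: (-1)^5×C(5,5)×0^6 = 0
Total = 1800

Number of surjections = 1800


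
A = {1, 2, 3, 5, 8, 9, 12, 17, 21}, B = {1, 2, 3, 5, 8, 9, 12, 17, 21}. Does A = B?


Two sets are equal iff they have exactly the same elements.
A = {1, 2, 3, 5, 8, 9, 12, 17, 21}
B = {1, 2, 3, 5, 8, 9, 12, 17, 21}
Same elements → A = B

Yes, A = B


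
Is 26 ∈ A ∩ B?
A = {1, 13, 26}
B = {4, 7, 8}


A = {1, 13, 26}, B = {4, 7, 8}
A ∩ B = elements in both A and B
A ∩ B = ∅
Checking if 26 ∈ A ∩ B
26 is not in A ∩ B → False

26 ∉ A ∩ B


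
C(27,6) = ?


C(n,k) = n! / (k!(n-k)!)
C(27,6) = 27! / (6!21!)
= 296010

C(27,6) = 296010


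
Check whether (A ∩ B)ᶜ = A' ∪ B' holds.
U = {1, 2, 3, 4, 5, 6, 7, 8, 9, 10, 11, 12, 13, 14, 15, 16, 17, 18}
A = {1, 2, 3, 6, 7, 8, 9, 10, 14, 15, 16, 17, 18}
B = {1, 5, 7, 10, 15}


LHS: A ∩ B = {1, 7, 10, 15}
(A ∩ B)' = U \ (A ∩ B) = {2, 3, 4, 5, 6, 8, 9, 11, 12, 13, 14, 16, 17, 18}
A' = {4, 5, 11, 12, 13}, B' = {2, 3, 4, 6, 8, 9, 11, 12, 13, 14, 16, 17, 18}
Claimed RHS: A' ∪ B' = {2, 3, 4, 5, 6, 8, 9, 11, 12, 13, 14, 16, 17, 18}
Identity is VALID: LHS = RHS = {2, 3, 4, 5, 6, 8, 9, 11, 12, 13, 14, 16, 17, 18} ✓

Identity is valid. (A ∩ B)' = A' ∪ B' = {2, 3, 4, 5, 6, 8, 9, 11, 12, 13, 14, 16, 17, 18}


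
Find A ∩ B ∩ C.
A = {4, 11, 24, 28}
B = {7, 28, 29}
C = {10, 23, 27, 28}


A ∩ B = {28}
(A ∩ B) ∩ C = {28}

A ∩ B ∩ C = {28}


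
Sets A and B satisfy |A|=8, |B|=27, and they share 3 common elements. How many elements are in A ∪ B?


|A ∪ B| = |A| + |B| - |A ∩ B|
= 8 + 27 - 3
= 32

|A ∪ B| = 32


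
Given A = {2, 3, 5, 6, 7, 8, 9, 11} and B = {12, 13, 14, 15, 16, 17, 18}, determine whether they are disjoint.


Disjoint means A ∩ B = ∅.
A ∩ B = ∅
A ∩ B = ∅, so A and B are disjoint.

Yes, A and B are disjoint


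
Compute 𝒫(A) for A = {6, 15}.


|A| = 2, so |P(A)| = 2^2 = 4
Enumerate subsets by cardinality (0 to 2):
∅, {6}, {15}, {6, 15}

P(A) has 4 subsets: ∅, {6}, {15}, {6, 15}
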